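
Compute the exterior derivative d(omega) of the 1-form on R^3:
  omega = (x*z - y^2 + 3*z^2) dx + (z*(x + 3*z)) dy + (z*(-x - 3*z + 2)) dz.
d(omega) = (2*y + z) dx ∧ dy + (-x - 7*z) dx ∧ dz + (-x - 6*z) dy ∧ dz

For a 1-form omega = sum_i f_i dx_i, the exterior derivative is
  d(omega) = sum_{i < j} (∂f_j/∂x_i - ∂f_i/∂x_j) dx_i ∧ dx_j.
  coefficient of dx ∧ dy: ∂f_2/∂x - ∂f_1/∂y = ∂(z*(x + 3*z))/∂x - ∂(x*z - y^2 + 3*z^2)/∂y = 2*y + z
  coefficient of dx ∧ dz: ∂f_3/∂x - ∂f_1/∂z = ∂(z*(-x - 3*z + 2))/∂x - ∂(x*z - y^2 + 3*z^2)/∂z = -x - 7*z
  coefficient of dy ∧ dz: ∂f_3/∂y - ∂f_2/∂z = ∂(z*(-x - 3*z + 2))/∂y - ∂(z*(x + 3*z))/∂z = -x - 6*z
Assembling: d(omega) = (2*y + z) dx ∧ dy + (-x - 7*z) dx ∧ dz + (-x - 6*z) dy ∧ dz.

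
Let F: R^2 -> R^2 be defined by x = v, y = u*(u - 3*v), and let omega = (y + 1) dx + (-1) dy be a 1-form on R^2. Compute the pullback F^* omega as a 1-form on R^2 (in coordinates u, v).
F^* omega = (-2*u + 3*v) du + (u^2 - 3*u*v + 3*u + 1) dv

Using F^*(f dg) = (f ∘ F) d(g ∘ F), substitute each coordinate x_i by F_i(u, v) in f_i, and replace dx_i by d F_i = (∂F_i/∂u) du + (∂F_i/∂v) dv.
  For the x component: f_1(F) = u^2 - 3*u*v + 1; d F_1 = (0) du + (1) dv
  For the y component: f_2(F) = -1; d F_2 = (2*u - 3*v) du + (-3*u) dv
Combining and collecting du, dv coefficients:
  coeff of du: -2*u + 3*v
  coeff of dv: u^2 - 3*u*v + 3*u + 1
F^* omega = (-2*u + 3*v) du + (u^2 - 3*u*v + 3*u + 1) dv.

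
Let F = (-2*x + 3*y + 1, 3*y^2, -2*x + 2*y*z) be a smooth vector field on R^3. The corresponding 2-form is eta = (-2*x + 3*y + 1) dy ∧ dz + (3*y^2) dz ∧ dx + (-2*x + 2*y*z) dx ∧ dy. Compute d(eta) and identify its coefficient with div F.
d(eta) = (8*y - 2) dx ∧ dy ∧ dz; div F = 8*y - 2

For a 2-form in R^3 of the form above, applying d gives a 3-form with coefficient ∂P/∂x + ∂Q/∂y + ∂R/∂z:
  ∂P/∂x = -2
  ∂Q/∂y = 6*y
  ∂R/∂z = 2*y
Sum = 8*y - 2, which is exactly div F.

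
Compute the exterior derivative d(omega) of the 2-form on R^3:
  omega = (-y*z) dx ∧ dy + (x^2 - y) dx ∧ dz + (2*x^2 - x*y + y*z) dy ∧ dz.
d(omega) = (4*x - 2*y + 1) dx ∧ dy ∧ dz

For a 2-form omega = sum_{i<j} g_{ij} dx_i ∧ dx_j, the exterior derivative is
  d(omega) = sum_{i<j} d(g_{ij}) ∧ dx_i ∧ dx_j = sum_{i<j, k} (∂g_{ij}/∂x_k) dx_k ∧ dx_i ∧ dx_j.
Expand each term, using dx_k ∧ dx_i ∧ dx_j = sgn(permutation) dx_{(a)} ∧ dx_{(b)} ∧ dx_{(c)} with (a < b < c) sorted:
  d(-y*z) includes (∂/∂z)(-y*z) dz = (-y) dz, which multiplied by dx ∧ dy gives (-y) dx ∧ dy ∧ dz
  d(x^2 - y) includes (∂/∂y)(x^2 - y) dy = (-1) dy, which multiplied by dx ∧ dz gives (1) dx ∧ dy ∧ dz
  d(2*x^2 - x*y + y*z) includes (∂/∂x)(2*x^2 - x*y + y*z) dx = (4*x - y) dx, which multiplied by dy ∧ dz gives (4*x - y) dx ∧ dy ∧ dz
Collecting like 3-forms: d(omega) = (4*x - 2*y + 1) dx ∧ dy ∧ dz.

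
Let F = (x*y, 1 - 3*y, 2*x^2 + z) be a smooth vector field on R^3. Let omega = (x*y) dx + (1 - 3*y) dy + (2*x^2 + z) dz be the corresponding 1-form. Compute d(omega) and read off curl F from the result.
d(omega) = (0) dy ∧ dz + (-4*x) dz ∧ dx + (-x) dx ∧ dy; curl F = (0, -4*x, -x)

d omega = sum_{i<j} (∂f_j/∂x_i - ∂f_i/∂x_j) dx_i ∧ dx_j. Under the identification (dy ∧ dz, dz ∧ dx, dx ∧ dy) ↔ (e_x, e_y, e_z), the coefficients are exactly the components of curl F. Compute:
  ∂R/∂y - ∂Q/∂z = (0) - (0) = 0
  ∂P/∂z - ∂R/∂x = (0) - (4*x) = -4*x
  ∂Q/∂x - ∂P/∂y = (0) - (x) = -x.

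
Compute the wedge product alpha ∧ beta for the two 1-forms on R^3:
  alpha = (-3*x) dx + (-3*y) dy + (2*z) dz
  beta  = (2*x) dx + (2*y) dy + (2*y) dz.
alpha ∧ beta = (-2*x*(3*y + 2*z)) dx ∧ dz + (-2*y*(3*y + 2*z)) dy ∧ dz

Distribute the wedge, using dx_i ∧ dx_j = -dx_j ∧ dx_i and dx_i ∧ dx_i = 0. For each pair (i, j) with i < j, the coefficient of dx_i ∧ dx_j in alpha ∧ beta is (alpha_i * beta_j - alpha_j * beta_i). Collecting: alpha ∧ beta = (-2*x*(3*y + 2*z)) dx ∧ dz + (-2*y*(3*y + 2*z)) dy ∧ dz.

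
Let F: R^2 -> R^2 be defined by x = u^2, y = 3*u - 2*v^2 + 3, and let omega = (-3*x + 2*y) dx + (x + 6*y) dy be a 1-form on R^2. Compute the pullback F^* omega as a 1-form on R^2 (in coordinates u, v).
F^* omega = (-6*u^3 + 15*u^2 - 8*u*v^2 + 66*u - 36*v^2 + 54) du + (4*v*(-u^2 - 18*u + 12*v^2 - 18)) dv

Using F^*(f dg) = (f ∘ F) d(g ∘ F), substitute each coordinate x_i by F_i(u, v) in f_i, and replace dx_i by d F_i = (∂F_i/∂u) du + (∂F_i/∂v) dv.
  For the x component: f_1(F) = -3*u^2 + 6*u - 4*v^2 + 6; d F_1 = (2*u) du + (0) dv
  For the y component: f_2(F) = u^2 + 18*u - 12*v^2 + 18; d F_2 = (3) du + (-4*v) dv
Combining and collecting du, dv coefficients:
  coeff of du: -6*u^3 + 15*u^2 - 8*u*v^2 + 66*u - 36*v^2 + 54
  coeff of dv: 4*v*(-u^2 - 18*u + 12*v^2 - 18)
F^* omega = (-6*u^3 + 15*u^2 - 8*u*v^2 + 66*u - 36*v^2 + 54) du + (4*v*(-u^2 - 18*u + 12*v^2 - 18)) dv.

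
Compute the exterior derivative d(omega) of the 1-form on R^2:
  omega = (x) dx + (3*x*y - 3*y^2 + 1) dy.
d(omega) = (3*y) dx ∧ dy

For a 1-form omega = sum_i f_i dx_i, the exterior derivative is
  d(omega) = sum_{i < j} (∂f_j/∂x_i - ∂f_i/∂x_j) dx_i ∧ dx_j.
  coefficient of dx ∧ dy: ∂f_2/∂x - ∂f_1/∂y = ∂(3*x*y - 3*y^2 + 1)/∂x - ∂(x)/∂y = 3*y
Assembling: d(omega) = (3*y) dx ∧ dy.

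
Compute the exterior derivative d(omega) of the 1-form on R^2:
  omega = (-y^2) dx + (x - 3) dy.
d(omega) = (2*y + 1) dx ∧ dy

For a 1-form omega = sum_i f_i dx_i, the exterior derivative is
  d(omega) = sum_{i < j} (∂f_j/∂x_i - ∂f_i/∂x_j) dx_i ∧ dx_j.
  coefficient of dx ∧ dy: ∂f_2/∂x - ∂f_1/∂y = ∂(x - 3)/∂x - ∂(-y^2)/∂y = 2*y + 1
Assembling: d(omega) = (2*y + 1) dx ∧ dy.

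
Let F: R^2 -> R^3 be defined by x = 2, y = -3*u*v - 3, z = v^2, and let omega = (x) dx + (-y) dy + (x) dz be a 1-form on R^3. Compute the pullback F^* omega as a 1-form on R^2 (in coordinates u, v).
F^* omega = (9*v*(-u*v - 1)) du + (-9*u^2*v - 9*u + 4*v) dv

Using F^*(f dg) = (f ∘ F) d(g ∘ F), substitute each coordinate x_i by F_i(u, v) in f_i, and replace dx_i by d F_i = (∂F_i/∂u) du + (∂F_i/∂v) dv.
  For the x component: f_1(F) = 2; d F_1 = (0) du + (0) dv
  For the y component: f_2(F) = 3*u*v + 3; d F_2 = (-3*v) du + (-3*u) dv
  For the z component: f_3(F) = 2; d F_3 = (0) du + (2*v) dv
Combining and collecting du, dv coefficients:
  coeff of du: 9*v*(-u*v - 1)
  coeff of dv: -9*u^2*v - 9*u + 4*v
F^* omega = (9*v*(-u*v - 1)) du + (-9*u^2*v - 9*u + 4*v) dv.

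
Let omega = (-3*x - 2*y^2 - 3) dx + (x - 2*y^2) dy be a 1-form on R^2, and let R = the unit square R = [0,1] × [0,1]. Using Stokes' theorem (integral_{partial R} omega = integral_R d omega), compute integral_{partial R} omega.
integral_(partial R) omega = 3

Stokes: integral_partial_R omega = integral_R d omega with d omega = (∂Q/∂x - ∂P/∂y) dx ∧ dy.
  ∂Q/∂x = 1
  ∂P/∂y = -4*y
  integrand = ∂Q/∂x - ∂P/∂y = 4*y + 1.
Integrating over R: integral_0^1 integral_0^1 (4*y + 1) dx dy = 3.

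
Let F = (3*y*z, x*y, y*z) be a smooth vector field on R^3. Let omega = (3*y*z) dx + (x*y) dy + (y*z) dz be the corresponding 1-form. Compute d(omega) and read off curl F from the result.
d(omega) = (z) dy ∧ dz + (3*y) dz ∧ dx + (y - 3*z) dx ∧ dy; curl F = (z, 3*y, y - 3*z)

d omega = sum_{i<j} (∂f_j/∂x_i - ∂f_i/∂x_j) dx_i ∧ dx_j. Under the identification (dy ∧ dz, dz ∧ dx, dx ∧ dy) ↔ (e_x, e_y, e_z), the coefficients are exactly the components of curl F. Compute:
  ∂R/∂y - ∂Q/∂z = (z) - (0) = z
  ∂P/∂z - ∂R/∂x = (3*y) - (0) = 3*y
  ∂Q/∂x - ∂P/∂y = (y) - (3*z) = y - 3*z.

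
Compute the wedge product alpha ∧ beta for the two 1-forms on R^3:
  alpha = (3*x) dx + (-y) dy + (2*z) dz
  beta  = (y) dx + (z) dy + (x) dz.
alpha ∧ beta = (3*x*z + y^2) dx ∧ dy + (3*x^2 - 2*y*z) dx ∧ dz + (-x*y - 2*z^2) dy ∧ dz

Distribute the wedge, using dx_i ∧ dx_j = -dx_j ∧ dx_i and dx_i ∧ dx_i = 0. For each pair (i, j) with i < j, the coefficient of dx_i ∧ dx_j in alpha ∧ beta is (alpha_i * beta_j - alpha_j * beta_i). Collecting: alpha ∧ beta = (3*x*z + y^2) dx ∧ dy + (3*x^2 - 2*y*z) dx ∧ dz + (-x*y - 2*z^2) dy ∧ dz.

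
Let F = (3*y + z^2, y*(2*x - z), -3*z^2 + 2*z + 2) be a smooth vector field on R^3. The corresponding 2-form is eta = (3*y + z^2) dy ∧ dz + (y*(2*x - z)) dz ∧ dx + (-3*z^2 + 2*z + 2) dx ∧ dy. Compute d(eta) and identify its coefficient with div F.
d(eta) = (2*x - 7*z + 2) dx ∧ dy ∧ dz; div F = 2*x - 7*z + 2

For a 2-form in R^3 of the form above, applying d gives a 3-form with coefficient ∂P/∂x + ∂Q/∂y + ∂R/∂z:
  ∂P/∂x = 0
  ∂Q/∂y = 2*x - z
  ∂R/∂z = 2 - 6*z
Sum = 2*x - 7*z + 2, which is exactly div F.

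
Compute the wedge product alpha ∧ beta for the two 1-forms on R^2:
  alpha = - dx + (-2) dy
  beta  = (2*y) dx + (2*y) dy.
alpha ∧ beta = (2*y) dx ∧ dy

Distribute the wedge, using dx_i ∧ dx_j = -dx_j ∧ dx_i and dx_i ∧ dx_i = 0. For each pair (i, j) with i < j, the coefficient of dx_i ∧ dx_j in alpha ∧ beta is (alpha_i * beta_j - alpha_j * beta_i). Collecting: alpha ∧ beta = (2*y) dx ∧ dy.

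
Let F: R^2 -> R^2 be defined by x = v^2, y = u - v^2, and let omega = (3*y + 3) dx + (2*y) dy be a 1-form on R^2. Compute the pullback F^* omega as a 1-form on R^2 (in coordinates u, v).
F^* omega = (2*u - 2*v^2) du + (2*v*(u - v^2 + 3)) dv

Using F^*(f dg) = (f ∘ F) d(g ∘ F), substitute each coordinate x_i by F_i(u, v) in f_i, and replace dx_i by d F_i = (∂F_i/∂u) du + (∂F_i/∂v) dv.
  For the x component: f_1(F) = 3*u - 3*v^2 + 3; d F_1 = (0) du + (2*v) dv
  For the y component: f_2(F) = 2*u - 2*v^2; d F_2 = (1) du + (-2*v) dv
Combining and collecting du, dv coefficients:
  coeff of du: 2*u - 2*v^2
  coeff of dv: 2*v*(u - v^2 + 3)
F^* omega = (2*u - 2*v^2) du + (2*v*(u - v^2 + 3)) dv.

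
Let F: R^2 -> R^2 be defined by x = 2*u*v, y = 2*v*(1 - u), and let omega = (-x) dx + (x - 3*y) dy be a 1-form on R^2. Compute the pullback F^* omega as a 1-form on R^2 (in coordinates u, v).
F^* omega = (v^2*(12 - 20*u)) du + (4*v*(-5*u^2 + 7*u - 3)) dv

Using F^*(f dg) = (f ∘ F) d(g ∘ F), substitute each coordinate x_i by F_i(u, v) in f_i, and replace dx_i by d F_i = (∂F_i/∂u) du + (∂F_i/∂v) dv.
  For the x component: f_1(F) = -2*u*v; d F_1 = (2*v) du + (2*u) dv
  For the y component: f_2(F) = 2*v*(4*u - 3); d F_2 = (-2*v) du + (2 - 2*u) dv
Combining and collecting du, dv coefficients:
  coeff of du: v^2*(12 - 20*u)
  coeff of dv: 4*v*(-5*u^2 + 7*u - 3)
F^* omega = (v^2*(12 - 20*u)) du + (4*v*(-5*u^2 + 7*u - 3)) dv.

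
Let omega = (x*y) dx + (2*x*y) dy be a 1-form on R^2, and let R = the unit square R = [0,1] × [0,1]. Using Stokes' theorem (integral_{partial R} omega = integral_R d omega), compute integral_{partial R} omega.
integral_(partial R) omega = 1/2

Stokes: integral_partial_R omega = integral_R d omega with d omega = (∂Q/∂x - ∂P/∂y) dx ∧ dy.
  ∂Q/∂x = 2*y
  ∂P/∂y = x
  integrand = ∂Q/∂x - ∂P/∂y = -x + 2*y.
Integrating over R: integral_0^1 integral_0^1 (-x + 2*y) dx dy = 1/2.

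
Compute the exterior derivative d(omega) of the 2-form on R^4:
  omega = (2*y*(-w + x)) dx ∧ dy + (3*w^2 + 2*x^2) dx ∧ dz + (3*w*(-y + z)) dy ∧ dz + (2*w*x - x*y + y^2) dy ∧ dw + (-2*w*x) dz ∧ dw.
d(omega) = (2*w - 3*y) dx ∧ dy ∧ dw + (4*w) dx ∧ dz ∧ dw + (-3*y + 3*z) dy ∧ dz ∧ dw

For a 2-form omega = sum_{i<j} g_{ij} dx_i ∧ dx_j, the exterior derivative is
  d(omega) = sum_{i<j} d(g_{ij}) ∧ dx_i ∧ dx_j = sum_{i<j, k} (∂g_{ij}/∂x_k) dx_k ∧ dx_i ∧ dx_j.
Expand each term, using dx_k ∧ dx_i ∧ dx_j = sgn(permutation) dx_{(a)} ∧ dx_{(b)} ∧ dx_{(c)} with (a < b < c) sorted:
  d(2*y*(-w + x)) includes (∂/∂w)(2*y*(-w + x)) dw = (-2*y) dw, which multiplied by dx ∧ dy gives (-2*y) dx ∧ dy ∧ dw
  d(3*w^2 + 2*x^2) includes (∂/∂w)(3*w^2 + 2*x^2) dw = (6*w) dw, which multiplied by dx ∧ dz gives (6*w) dx ∧ dz ∧ dw
  d(3*w*(-y + z)) includes (∂/∂w)(3*w*(-y + z)) dw = (-3*y + 3*z) dw, which multiplied by dy ∧ dz gives (-3*y + 3*z) dy ∧ dz ∧ dw
  d(2*w*x - x*y + y^2) includes (∂/∂x)(2*w*x - x*y + y^2) dx = (2*w - y) dx, which multiplied by dy ∧ dw gives (2*w - y) dx ∧ dy ∧ dw
  d(-2*w*x) includes (∂/∂x)(-2*w*x) dx = (-2*w) dx, which multiplied by dz ∧ dw gives (-2*w) dx ∧ dz ∧ dw
Collecting like 3-forms: d(omega) = (2*w - 3*y) dx ∧ dy ∧ dw + (4*w) dx ∧ dz ∧ dw + (-3*y + 3*z) dy ∧ dz ∧ dw.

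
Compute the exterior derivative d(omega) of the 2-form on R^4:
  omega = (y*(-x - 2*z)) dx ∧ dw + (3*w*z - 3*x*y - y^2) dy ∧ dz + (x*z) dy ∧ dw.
d(omega) = (x + 3*z) dx ∧ dy ∧ dw + (2*y) dx ∧ dz ∧ dw + (-3*y) dx ∧ dy ∧ dz + (-x + 3*z) dy ∧ dz ∧ dw

For a 2-form omega = sum_{i<j} g_{ij} dx_i ∧ dx_j, the exterior derivative is
  d(omega) = sum_{i<j} d(g_{ij}) ∧ dx_i ∧ dx_j = sum_{i<j, k} (∂g_{ij}/∂x_k) dx_k ∧ dx_i ∧ dx_j.
Expand each term, using dx_k ∧ dx_i ∧ dx_j = sgn(permutation) dx_{(a)} ∧ dx_{(b)} ∧ dx_{(c)} with (a < b < c) sorted:
  d(y*(-x - 2*z)) includes (∂/∂y)(y*(-x - 2*z)) dy = (-x - 2*z) dy, which multiplied by dx ∧ dw gives (x + 2*z) dx ∧ dy ∧ dw
  d(y*(-x - 2*z)) includes (∂/∂z)(y*(-x - 2*z)) dz = (-2*y) dz, which multiplied by dx ∧ dw gives (2*y) dx ∧ dz ∧ dw
  d(3*w*z - 3*x*y - y^2) includes (∂/∂x)(3*w*z - 3*x*y - y^2) dx = (-3*y) dx, which multiplied by dy ∧ dz gives (-3*y) dx ∧ dy ∧ dz
  d(3*w*z - 3*x*y - y^2) includes (∂/∂w)(3*w*z - 3*x*y - y^2) dw = (3*z) dw, which multiplied by dy ∧ dz gives (3*z) dy ∧ dz ∧ dw
  d(x*z) includes (∂/∂x)(x*z) dx = (z) dx, which multiplied by dy ∧ dw gives (z) dx ∧ dy ∧ dw
  d(x*z) includes (∂/∂z)(x*z) dz = (x) dz, which multiplied by dy ∧ dw gives (-x) dy ∧ dz ∧ dw
Collecting like 3-forms: d(omega) = (x + 3*z) dx ∧ dy ∧ dw + (2*y) dx ∧ dz ∧ dw + (-3*y) dx ∧ dy ∧ dz + (-x + 3*z) dy ∧ dz ∧ dw.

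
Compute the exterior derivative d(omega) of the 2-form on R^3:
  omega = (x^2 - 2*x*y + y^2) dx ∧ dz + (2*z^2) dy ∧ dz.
d(omega) = (2*x - 2*y) dx ∧ dy ∧ dz

For a 2-form omega = sum_{i<j} g_{ij} dx_i ∧ dx_j, the exterior derivative is
  d(omega) = sum_{i<j} d(g_{ij}) ∧ dx_i ∧ dx_j = sum_{i<j, k} (∂g_{ij}/∂x_k) dx_k ∧ dx_i ∧ dx_j.
Expand each term, using dx_k ∧ dx_i ∧ dx_j = sgn(permutation) dx_{(a)} ∧ dx_{(b)} ∧ dx_{(c)} with (a < b < c) sorted:
  d(x^2 - 2*x*y + y^2) includes (∂/∂y)(x^2 - 2*x*y + y^2) dy = (-2*x + 2*y) dy, which multiplied by dx ∧ dz gives (2*x - 2*y) dx ∧ dy ∧ dz
Collecting like 3-forms: d(omega) = (2*x - 2*y) dx ∧ dy ∧ dz.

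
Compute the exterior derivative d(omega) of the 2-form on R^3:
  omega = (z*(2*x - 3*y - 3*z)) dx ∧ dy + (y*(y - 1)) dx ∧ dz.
d(omega) = (2*x - 5*y - 6*z + 1) dx ∧ dy ∧ dz

For a 2-form omega = sum_{i<j} g_{ij} dx_i ∧ dx_j, the exterior derivative is
  d(omega) = sum_{i<j} d(g_{ij}) ∧ dx_i ∧ dx_j = sum_{i<j, k} (∂g_{ij}/∂x_k) dx_k ∧ dx_i ∧ dx_j.
Expand each term, using dx_k ∧ dx_i ∧ dx_j = sgn(permutation) dx_{(a)} ∧ dx_{(b)} ∧ dx_{(c)} with (a < b < c) sorted:
  d(z*(2*x - 3*y - 3*z)) includes (∂/∂z)(z*(2*x - 3*y - 3*z)) dz = (2*x - 3*y - 6*z) dz, which multiplied by dx ∧ dy gives (2*x - 3*y - 6*z) dx ∧ dy ∧ dz
  d(y*(y - 1)) includes (∂/∂y)(y*(y - 1)) dy = (2*y - 1) dy, which multiplied by dx ∧ dz gives (1 - 2*y) dx ∧ dy ∧ dz
Collecting like 3-forms: d(omega) = (2*x - 5*y - 6*z + 1) dx ∧ dy ∧ dz.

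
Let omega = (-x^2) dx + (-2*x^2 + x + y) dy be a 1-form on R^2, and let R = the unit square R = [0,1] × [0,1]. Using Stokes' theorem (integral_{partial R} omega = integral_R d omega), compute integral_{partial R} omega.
integral_(partial R) omega = -1

Stokes: integral_partial_R omega = integral_R d omega with d omega = (∂Q/∂x - ∂P/∂y) dx ∧ dy.
  ∂Q/∂x = 1 - 4*x
  ∂P/∂y = 0
  integrand = ∂Q/∂x - ∂P/∂y = 1 - 4*x.
Integrating over R: integral_0^1 integral_0^1 (1 - 4*x) dx dy = -1.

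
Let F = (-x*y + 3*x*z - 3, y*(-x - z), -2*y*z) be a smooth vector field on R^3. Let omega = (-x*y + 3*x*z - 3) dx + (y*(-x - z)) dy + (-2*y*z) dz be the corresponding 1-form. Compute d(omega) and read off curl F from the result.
d(omega) = (y - 2*z) dy ∧ dz + (3*x) dz ∧ dx + (x - y) dx ∧ dy; curl F = (y - 2*z, 3*x, x - y)

d omega = sum_{i<j} (∂f_j/∂x_i - ∂f_i/∂x_j) dx_i ∧ dx_j. Under the identification (dy ∧ dz, dz ∧ dx, dx ∧ dy) ↔ (e_x, e_y, e_z), the coefficients are exactly the components of curl F. Compute:
  ∂R/∂y - ∂Q/∂z = (-2*z) - (-y) = y - 2*z
  ∂P/∂z - ∂R/∂x = (3*x) - (0) = 3*x
  ∂Q/∂x - ∂P/∂y = (-y) - (-x) = x - y.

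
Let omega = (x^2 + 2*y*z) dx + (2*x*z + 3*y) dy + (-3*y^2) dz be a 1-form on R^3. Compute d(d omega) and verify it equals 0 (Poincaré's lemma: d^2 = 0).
d(d omega) = 0

Step 1: d omega = sum_{i<j} (∂f_j/∂x_i - ∂f_i/∂x_j) dx_i ∧ dx_j:
  coeff of dx ∧ dy: 0
  coeff of dx ∧ dz: -2*y
  coeff of dy ∧ dz: -2*x - 6*y
Step 2: Apply d again to each 2-form coefficient. The only possible 3-form in R^3 is dx ∧ dy ∧ dz, with coefficient
  ∂(coeff of dy∧dz)/∂x - ∂(coeff of dx∧dz)/∂y + ∂(coeff of dx∧dy)/∂z
  = ∂/∂x (-2*x - 6*y) - ∂/∂y (-2*y) + ∂/∂z (0).
Each of these terms simplifies to sums of mixed partials that cancel in pairs. The result is 0 (by equality of mixed partials for smooth functions — Schwarz / Clairaut).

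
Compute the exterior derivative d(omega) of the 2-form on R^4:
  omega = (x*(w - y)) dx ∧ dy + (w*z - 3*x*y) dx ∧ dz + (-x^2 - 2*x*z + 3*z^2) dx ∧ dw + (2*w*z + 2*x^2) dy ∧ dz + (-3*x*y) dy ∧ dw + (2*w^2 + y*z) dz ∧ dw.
d(omega) = (x - 3*y) dx ∧ dy ∧ dw + (7*x) dx ∧ dy ∧ dz + (2*x - 5*z) dx ∧ dz ∧ dw + (3*z) dy ∧ dz ∧ dw

For a 2-form omega = sum_{i<j} g_{ij} dx_i ∧ dx_j, the exterior derivative is
  d(omega) = sum_{i<j} d(g_{ij}) ∧ dx_i ∧ dx_j = sum_{i<j, k} (∂g_{ij}/∂x_k) dx_k ∧ dx_i ∧ dx_j.
Expand each term, using dx_k ∧ dx_i ∧ dx_j = sgn(permutation) dx_{(a)} ∧ dx_{(b)} ∧ dx_{(c)} with (a < b < c) sorted:
  d(x*(w - y)) includes (∂/∂w)(x*(w - y)) dw = (x) dw, which multiplied by dx ∧ dy gives (x) dx ∧ dy ∧ dw
  d(w*z - 3*x*y) includes (∂/∂y)(w*z - 3*x*y) dy = (-3*x) dy, which multiplied by dx ∧ dz gives (3*x) dx ∧ dy ∧ dz
  d(w*z - 3*x*y) includes (∂/∂w)(w*z - 3*x*y) dw = (z) dw, which multiplied by dx ∧ dz gives (z) dx ∧ dz ∧ dw
  d(-x^2 - 2*x*z + 3*z^2) includes (∂/∂z)(-x^2 - 2*x*z + 3*z^2) dz = (-2*x + 6*z) dz, which multiplied by dx ∧ dw gives (2*x - 6*z) dx ∧ dz ∧ dw
  d(2*w*z + 2*x^2) includes (∂/∂x)(2*w*z + 2*x^2) dx = (4*x) dx, which multiplied by dy ∧ dz gives (4*x) dx ∧ dy ∧ dz
  d(2*w*z + 2*x^2) includes (∂/∂w)(2*w*z + 2*x^2) dw = (2*z) dw, which multiplied by dy ∧ dz gives (2*z) dy ∧ dz ∧ dw
  d(-3*x*y) includes (∂/∂x)(-3*x*y) dx = (-3*y) dx, which multiplied by dy ∧ dw gives (-3*y) dx ∧ dy ∧ dw
  d(2*w^2 + y*z) includes (∂/∂y)(2*w^2 + y*z) dy = (z) dy, which multiplied by dz ∧ dw gives (z) dy ∧ dz ∧ dw
Collecting like 3-forms: d(omega) = (x - 3*y) dx ∧ dy ∧ dw + (7*x) dx ∧ dy ∧ dz + (2*x - 5*z) dx ∧ dz ∧ dw + (3*z) dy ∧ dz ∧ dw.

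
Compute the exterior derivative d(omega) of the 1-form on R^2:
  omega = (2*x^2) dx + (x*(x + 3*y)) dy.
d(omega) = (2*x + 3*y) dx ∧ dy

For a 1-form omega = sum_i f_i dx_i, the exterior derivative is
  d(omega) = sum_{i < j} (∂f_j/∂x_i - ∂f_i/∂x_j) dx_i ∧ dx_j.
  coefficient of dx ∧ dy: ∂f_2/∂x - ∂f_1/∂y = ∂(x*(x + 3*y))/∂x - ∂(2*x^2)/∂y = 2*x + 3*y
Assembling: d(omega) = (2*x + 3*y) dx ∧ dy.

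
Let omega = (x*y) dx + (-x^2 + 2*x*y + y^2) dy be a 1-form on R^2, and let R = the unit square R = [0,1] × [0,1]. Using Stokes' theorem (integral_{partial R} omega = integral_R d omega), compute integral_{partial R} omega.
integral_(partial R) omega = -1/2

Stokes: integral_partial_R omega = integral_R d omega with d omega = (∂Q/∂x - ∂P/∂y) dx ∧ dy.
  ∂Q/∂x = -2*x + 2*y
  ∂P/∂y = x
  integrand = ∂Q/∂x - ∂P/∂y = -3*x + 2*y.
Integrating over R: integral_0^1 integral_0^1 (-3*x + 2*y) dx dy = -1/2.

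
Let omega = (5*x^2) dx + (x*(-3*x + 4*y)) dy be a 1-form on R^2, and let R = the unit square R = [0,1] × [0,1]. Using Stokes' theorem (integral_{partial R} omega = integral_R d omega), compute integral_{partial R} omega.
integral_(partial R) omega = -1

Stokes: integral_partial_R omega = integral_R d omega with d omega = (∂Q/∂x - ∂P/∂y) dx ∧ dy.
  ∂Q/∂x = -6*x + 4*y
  ∂P/∂y = 0
  integrand = ∂Q/∂x - ∂P/∂y = -6*x + 4*y.
Integrating over R: integral_0^1 integral_0^1 (-6*x + 4*y) dx dy = -1.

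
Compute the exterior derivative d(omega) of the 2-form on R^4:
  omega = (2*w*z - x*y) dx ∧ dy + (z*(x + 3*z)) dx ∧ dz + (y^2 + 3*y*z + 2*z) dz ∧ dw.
d(omega) = (2*w) dx ∧ dy ∧ dz + (2*z) dx ∧ dy ∧ dw + (2*y + 3*z) dy ∧ dz ∧ dw

For a 2-form omega = sum_{i<j} g_{ij} dx_i ∧ dx_j, the exterior derivative is
  d(omega) = sum_{i<j} d(g_{ij}) ∧ dx_i ∧ dx_j = sum_{i<j, k} (∂g_{ij}/∂x_k) dx_k ∧ dx_i ∧ dx_j.
Expand each term, using dx_k ∧ dx_i ∧ dx_j = sgn(permutation) dx_{(a)} ∧ dx_{(b)} ∧ dx_{(c)} with (a < b < c) sorted:
  d(2*w*z - x*y) includes (∂/∂z)(2*w*z - x*y) dz = (2*w) dz, which multiplied by dx ∧ dy gives (2*w) dx ∧ dy ∧ dz
  d(2*w*z - x*y) includes (∂/∂w)(2*w*z - x*y) dw = (2*z) dw, which multiplied by dx ∧ dy gives (2*z) dx ∧ dy ∧ dw
  d(y^2 + 3*y*z + 2*z) includes (∂/∂y)(y^2 + 3*y*z + 2*z) dy = (2*y + 3*z) dy, which multiplied by dz ∧ dw gives (2*y + 3*z) dy ∧ dz ∧ dw
Collecting like 3-forms: d(omega) = (2*w) dx ∧ dy ∧ dz + (2*z) dx ∧ dy ∧ dw + (2*y + 3*z) dy ∧ dz ∧ dw.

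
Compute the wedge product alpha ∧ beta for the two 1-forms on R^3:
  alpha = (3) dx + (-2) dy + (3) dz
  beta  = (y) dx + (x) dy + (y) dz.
alpha ∧ beta = (3*x + 2*y) dx ∧ dy + (-3*x - 2*y) dy ∧ dz

Distribute the wedge, using dx_i ∧ dx_j = -dx_j ∧ dx_i and dx_i ∧ dx_i = 0. For each pair (i, j) with i < j, the coefficient of dx_i ∧ dx_j in alpha ∧ beta is (alpha_i * beta_j - alpha_j * beta_i). Collecting: alpha ∧ beta = (3*x + 2*y) dx ∧ dy + (-3*x - 2*y) dy ∧ dz.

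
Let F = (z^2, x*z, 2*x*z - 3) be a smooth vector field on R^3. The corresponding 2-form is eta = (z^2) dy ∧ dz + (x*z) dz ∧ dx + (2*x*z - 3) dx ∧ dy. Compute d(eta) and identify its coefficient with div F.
d(eta) = (2*x) dx ∧ dy ∧ dz; div F = 2*x

For a 2-form in R^3 of the form above, applying d gives a 3-form with coefficient ∂P/∂x + ∂Q/∂y + ∂R/∂z:
  ∂P/∂x = 0
  ∂Q/∂y = 0
  ∂R/∂z = 2*x
Sum = 2*x, which is exactly div F.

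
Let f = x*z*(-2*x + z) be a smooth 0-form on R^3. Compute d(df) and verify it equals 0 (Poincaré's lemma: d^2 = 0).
d(df) = 0

Step 1: df = sum_i (∂f/∂x_i) dx_i = (z*(-4*x + z)) dx + (0) dy + (2*x*(-x + z)) dz.
Step 2: Apply d again. Using the 1-form formula, the coefficient of dx ∧ dy in d(df) is ∂^2 f/∂x ∂y - ∂^2 f/∂y ∂x = (0) - (0) = 0 (equality of mixed partials for smooth f).
Similarly for dx ∧ dz and dy ∧ dz — all coefficients vanish. So d(df) = 0.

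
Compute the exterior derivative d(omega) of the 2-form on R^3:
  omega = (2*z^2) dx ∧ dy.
d(omega) = (4*z) dx ∧ dy ∧ dz

For a 2-form omega = sum_{i<j} g_{ij} dx_i ∧ dx_j, the exterior derivative is
  d(omega) = sum_{i<j} d(g_{ij}) ∧ dx_i ∧ dx_j = sum_{i<j, k} (∂g_{ij}/∂x_k) dx_k ∧ dx_i ∧ dx_j.
Expand each term, using dx_k ∧ dx_i ∧ dx_j = sgn(permutation) dx_{(a)} ∧ dx_{(b)} ∧ dx_{(c)} with (a < b < c) sorted:
  d(2*z^2) includes (∂/∂z)(2*z^2) dz = (4*z) dz, which multiplied by dx ∧ dy gives (4*z) dx ∧ dy ∧ dz
Collecting like 3-forms: d(omega) = (4*z) dx ∧ dy ∧ dz.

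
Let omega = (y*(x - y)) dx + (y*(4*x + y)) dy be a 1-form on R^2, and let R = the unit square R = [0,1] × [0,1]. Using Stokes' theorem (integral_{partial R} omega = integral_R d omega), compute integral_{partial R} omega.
integral_(partial R) omega = 5/2

Stokes: integral_partial_R omega = integral_R d omega with d omega = (∂Q/∂x - ∂P/∂y) dx ∧ dy.
  ∂Q/∂x = 4*y
  ∂P/∂y = x - 2*y
  integrand = ∂Q/∂x - ∂P/∂y = -x + 6*y.
Integrating over R: integral_0^1 integral_0^1 (-x + 6*y) dx dy = 5/2.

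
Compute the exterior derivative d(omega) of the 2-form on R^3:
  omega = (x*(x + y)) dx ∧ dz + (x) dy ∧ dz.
d(omega) = (1 - x) dx ∧ dy ∧ dz

For a 2-form omega = sum_{i<j} g_{ij} dx_i ∧ dx_j, the exterior derivative is
  d(omega) = sum_{i<j} d(g_{ij}) ∧ dx_i ∧ dx_j = sum_{i<j, k} (∂g_{ij}/∂x_k) dx_k ∧ dx_i ∧ dx_j.
Expand each term, using dx_k ∧ dx_i ∧ dx_j = sgn(permutation) dx_{(a)} ∧ dx_{(b)} ∧ dx_{(c)} with (a < b < c) sorted:
  d(x*(x + y)) includes (∂/∂y)(x*(x + y)) dy = (x) dy, which multiplied by dx ∧ dz gives (-x) dx ∧ dy ∧ dz
  d(x) includes (∂/∂x)(x) dx = (1) dx, which multiplied by dy ∧ dz gives (1) dx ∧ dy ∧ dz
Collecting like 3-forms: d(omega) = (1 - x) dx ∧ dy ∧ dz.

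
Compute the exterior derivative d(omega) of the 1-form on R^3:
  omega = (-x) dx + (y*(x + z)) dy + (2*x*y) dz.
d(omega) = (y) dx ∧ dy + (2*y) dx ∧ dz + (2*x - y) dy ∧ dz

For a 1-form omega = sum_i f_i dx_i, the exterior derivative is
  d(omega) = sum_{i < j} (∂f_j/∂x_i - ∂f_i/∂x_j) dx_i ∧ dx_j.
  coefficient of dx ∧ dy: ∂f_2/∂x - ∂f_1/∂y = ∂(y*(x + z))/∂x - ∂(-x)/∂y = y
  coefficient of dx ∧ dz: ∂f_3/∂x - ∂f_1/∂z = ∂(2*x*y)/∂x - ∂(-x)/∂z = 2*y
  coefficient of dy ∧ dz: ∂f_3/∂y - ∂f_2/∂z = ∂(2*x*y)/∂y - ∂(y*(x + z))/∂z = 2*x - y
Assembling: d(omega) = (y) dx ∧ dy + (2*y) dx ∧ dz + (2*x - y) dy ∧ dz.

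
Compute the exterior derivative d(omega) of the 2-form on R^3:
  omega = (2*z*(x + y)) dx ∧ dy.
d(omega) = (2*x + 2*y) dx ∧ dy ∧ dz

For a 2-form omega = sum_{i<j} g_{ij} dx_i ∧ dx_j, the exterior derivative is
  d(omega) = sum_{i<j} d(g_{ij}) ∧ dx_i ∧ dx_j = sum_{i<j, k} (∂g_{ij}/∂x_k) dx_k ∧ dx_i ∧ dx_j.
Expand each term, using dx_k ∧ dx_i ∧ dx_j = sgn(permutation) dx_{(a)} ∧ dx_{(b)} ∧ dx_{(c)} with (a < b < c) sorted:
  d(2*z*(x + y)) includes (∂/∂z)(2*z*(x + y)) dz = (2*x + 2*y) dz, which multiplied by dx ∧ dy gives (2*x + 2*y) dx ∧ dy ∧ dz
Collecting like 3-forms: d(omega) = (2*x + 2*y) dx ∧ dy ∧ dz.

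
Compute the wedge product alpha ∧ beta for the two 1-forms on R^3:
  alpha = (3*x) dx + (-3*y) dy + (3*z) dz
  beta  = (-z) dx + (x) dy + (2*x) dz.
alpha ∧ beta = (3*x^2 - 3*y*z) dx ∧ dy + (6*x^2 + 3*z^2) dx ∧ dz + (-3*x*(2*y + z)) dy ∧ dz

Distribute the wedge, using dx_i ∧ dx_j = -dx_j ∧ dx_i and dx_i ∧ dx_i = 0. For each pair (i, j) with i < j, the coefficient of dx_i ∧ dx_j in alpha ∧ beta is (alpha_i * beta_j - alpha_j * beta_i). Collecting: alpha ∧ beta = (3*x^2 - 3*y*z) dx ∧ dy + (6*x^2 + 3*z^2) dx ∧ dz + (-3*x*(2*y + z)) dy ∧ dz.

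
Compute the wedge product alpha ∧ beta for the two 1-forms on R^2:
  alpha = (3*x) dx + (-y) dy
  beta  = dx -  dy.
alpha ∧ beta = (-3*x + y) dx ∧ dy

Distribute the wedge, using dx_i ∧ dx_j = -dx_j ∧ dx_i and dx_i ∧ dx_i = 0. For each pair (i, j) with i < j, the coefficient of dx_i ∧ dx_j in alpha ∧ beta is (alpha_i * beta_j - alpha_j * beta_i). Collecting: alpha ∧ beta = (-3*x + y) dx ∧ dy.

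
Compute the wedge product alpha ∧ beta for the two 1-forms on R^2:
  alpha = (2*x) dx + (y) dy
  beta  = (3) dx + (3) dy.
alpha ∧ beta = (6*x - 3*y) dx ∧ dy

Distribute the wedge, using dx_i ∧ dx_j = -dx_j ∧ dx_i and dx_i ∧ dx_i = 0. For each pair (i, j) with i < j, the coefficient of dx_i ∧ dx_j in alpha ∧ beta is (alpha_i * beta_j - alpha_j * beta_i). Collecting: alpha ∧ beta = (6*x - 3*y) dx ∧ dy.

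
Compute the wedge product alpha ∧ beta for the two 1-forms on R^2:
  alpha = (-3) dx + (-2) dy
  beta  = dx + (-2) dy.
alpha ∧ beta = (8) dx ∧ dy

Distribute the wedge, using dx_i ∧ dx_j = -dx_j ∧ dx_i and dx_i ∧ dx_i = 0. For each pair (i, j) with i < j, the coefficient of dx_i ∧ dx_j in alpha ∧ beta is (alpha_i * beta_j - alpha_j * beta_i). Collecting: alpha ∧ beta = (8) dx ∧ dy.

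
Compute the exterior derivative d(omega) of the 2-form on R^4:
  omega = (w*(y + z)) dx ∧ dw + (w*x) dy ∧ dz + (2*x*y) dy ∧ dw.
d(omega) = (-w + 2*y) dx ∧ dy ∧ dw + (-w) dx ∧ dz ∧ dw + (w) dx ∧ dy ∧ dz + (x) dy ∧ dz ∧ dw

For a 2-form omega = sum_{i<j} g_{ij} dx_i ∧ dx_j, the exterior derivative is
  d(omega) = sum_{i<j} d(g_{ij}) ∧ dx_i ∧ dx_j = sum_{i<j, k} (∂g_{ij}/∂x_k) dx_k ∧ dx_i ∧ dx_j.
Expand each term, using dx_k ∧ dx_i ∧ dx_j = sgn(permutation) dx_{(a)} ∧ dx_{(b)} ∧ dx_{(c)} with (a < b < c) sorted:
  d(w*(y + z)) includes (∂/∂y)(w*(y + z)) dy = (w) dy, which multiplied by dx ∧ dw gives (-w) dx ∧ dy ∧ dw
  d(w*(y + z)) includes (∂/∂z)(w*(y + z)) dz = (w) dz, which multiplied by dx ∧ dw gives (-w) dx ∧ dz ∧ dw
  d(w*x) includes (∂/∂x)(w*x) dx = (w) dx, which multiplied by dy ∧ dz gives (w) dx ∧ dy ∧ dz
  d(w*x) includes (∂/∂w)(w*x) dw = (x) dw, which multiplied by dy ∧ dz gives (x) dy ∧ dz ∧ dw
  d(2*x*y) includes (∂/∂x)(2*x*y) dx = (2*y) dx, which multiplied by dy ∧ dw gives (2*y) dx ∧ dy ∧ dw
Collecting like 3-forms: d(omega) = (-w + 2*y) dx ∧ dy ∧ dw + (-w) dx ∧ dz ∧ dw + (w) dx ∧ dy ∧ dz + (x) dy ∧ dz ∧ dw.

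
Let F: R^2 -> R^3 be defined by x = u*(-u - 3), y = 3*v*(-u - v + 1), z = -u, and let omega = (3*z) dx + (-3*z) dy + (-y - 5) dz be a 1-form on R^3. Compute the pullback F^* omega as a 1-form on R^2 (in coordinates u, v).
F^* omega = (6*u^2 - 12*u*v + 9*u - 3*v^2 + 3*v + 5) du + (9*u*(-u - 2*v + 1)) dv

Using F^*(f dg) = (f ∘ F) d(g ∘ F), substitute each coordinate x_i by F_i(u, v) in f_i, and replace dx_i by d F_i = (∂F_i/∂u) du + (∂F_i/∂v) dv.
  For the x component: f_1(F) = -3*u; d F_1 = (-2*u - 3) du + (0) dv
  For the y component: f_2(F) = 3*u; d F_2 = (-3*v) du + (-3*u - 6*v + 3) dv
  For the z component: f_3(F) = 3*u*v + 3*v^2 - 3*v - 5; d F_3 = (-1) du + (0) dv
Combining and collecting du, dv coefficients:
  coeff of du: 6*u^2 - 12*u*v + 9*u - 3*v^2 + 3*v + 5
  coeff of dv: 9*u*(-u - 2*v + 1)
F^* omega = (6*u^2 - 12*u*v + 9*u - 3*v^2 + 3*v + 5) du + (9*u*(-u - 2*v + 1)) dv.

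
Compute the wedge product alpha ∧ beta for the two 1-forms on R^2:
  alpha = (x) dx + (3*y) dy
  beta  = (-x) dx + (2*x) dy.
alpha ∧ beta = (x*(2*x + 3*y)) dx ∧ dy

Distribute the wedge, using dx_i ∧ dx_j = -dx_j ∧ dx_i and dx_i ∧ dx_i = 0. For each pair (i, j) with i < j, the coefficient of dx_i ∧ dx_j in alpha ∧ beta is (alpha_i * beta_j - alpha_j * beta_i). Collecting: alpha ∧ beta = (x*(2*x + 3*y)) dx ∧ dy.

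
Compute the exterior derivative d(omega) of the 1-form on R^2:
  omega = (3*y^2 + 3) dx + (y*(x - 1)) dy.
d(omega) = (-5*y) dx ∧ dy

For a 1-form omega = sum_i f_i dx_i, the exterior derivative is
  d(omega) = sum_{i < j} (∂f_j/∂x_i - ∂f_i/∂x_j) dx_i ∧ dx_j.
  coefficient of dx ∧ dy: ∂f_2/∂x - ∂f_1/∂y = ∂(y*(x - 1))/∂x - ∂(3*y^2 + 3)/∂y = -5*y
Assembling: d(omega) = (-5*y) dx ∧ dy.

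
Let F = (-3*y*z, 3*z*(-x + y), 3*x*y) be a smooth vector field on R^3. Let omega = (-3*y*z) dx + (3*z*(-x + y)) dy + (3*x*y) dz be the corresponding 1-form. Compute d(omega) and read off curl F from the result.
d(omega) = (6*x - 3*y) dy ∧ dz + (-6*y) dz ∧ dx + (0) dx ∧ dy; curl F = (6*x - 3*y, -6*y, 0)

d omega = sum_{i<j} (∂f_j/∂x_i - ∂f_i/∂x_j) dx_i ∧ dx_j. Under the identification (dy ∧ dz, dz ∧ dx, dx ∧ dy) ↔ (e_x, e_y, e_z), the coefficients are exactly the components of curl F. Compute:
  ∂R/∂y - ∂Q/∂z = (3*x) - (-3*x + 3*y) = 6*x - 3*y
  ∂P/∂z - ∂R/∂x = (-3*y) - (3*y) = -6*y
  ∂Q/∂x - ∂P/∂y = (-3*z) - (-3*z) = 0.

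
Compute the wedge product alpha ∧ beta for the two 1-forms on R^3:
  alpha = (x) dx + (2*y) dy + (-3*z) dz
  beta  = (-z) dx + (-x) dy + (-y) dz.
alpha ∧ beta = (-x^2 + 2*y*z) dx ∧ dy + (-x*y - 3*z^2) dx ∧ dz + (-3*x*z - 2*y^2) dy ∧ dz

Distribute the wedge, using dx_i ∧ dx_j = -dx_j ∧ dx_i and dx_i ∧ dx_i = 0. For each pair (i, j) with i < j, the coefficient of dx_i ∧ dx_j in alpha ∧ beta is (alpha_i * beta_j - alpha_j * beta_i). Collecting: alpha ∧ beta = (-x^2 + 2*y*z) dx ∧ dy + (-x*y - 3*z^2) dx ∧ dz + (-3*x*z - 2*y^2) dy ∧ dz.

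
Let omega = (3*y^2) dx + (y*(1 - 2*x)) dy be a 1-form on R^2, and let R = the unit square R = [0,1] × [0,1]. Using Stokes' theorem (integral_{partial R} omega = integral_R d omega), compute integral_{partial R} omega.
integral_(partial R) omega = -4

Stokes: integral_partial_R omega = integral_R d omega with d omega = (∂Q/∂x - ∂P/∂y) dx ∧ dy.
  ∂Q/∂x = -2*y
  ∂P/∂y = 6*y
  integrand = ∂Q/∂x - ∂P/∂y = -8*y.
Integrating over R: integral_0^1 integral_0^1 (-8*y) dx dy = -4.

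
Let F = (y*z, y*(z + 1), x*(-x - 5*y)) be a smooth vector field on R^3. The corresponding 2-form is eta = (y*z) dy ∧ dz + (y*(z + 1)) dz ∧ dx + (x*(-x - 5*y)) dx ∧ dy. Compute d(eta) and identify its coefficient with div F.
d(eta) = (z + 1) dx ∧ dy ∧ dz; div F = z + 1

For a 2-form in R^3 of the form above, applying d gives a 3-form with coefficient ∂P/∂x + ∂Q/∂y + ∂R/∂z:
  ∂P/∂x = 0
  ∂Q/∂y = z + 1
  ∂R/∂z = 0
Sum = z + 1, which is exactly div F.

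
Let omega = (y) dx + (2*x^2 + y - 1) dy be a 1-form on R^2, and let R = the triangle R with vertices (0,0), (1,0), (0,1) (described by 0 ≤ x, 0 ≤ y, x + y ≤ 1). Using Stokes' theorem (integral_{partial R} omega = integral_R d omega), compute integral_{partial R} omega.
integral_(partial R) omega = 1/6

Stokes: integral_partial_R omega = integral_R d omega with d omega = (∂Q/∂x - ∂P/∂y) dx ∧ dy.
  ∂Q/∂x = 4*x
  ∂P/∂y = 1
  integrand = ∂Q/∂x - ∂P/∂y = 4*x - 1.
Integrating over R: integral_0^1 integral_0^{1-x} (4*x - 1) dy dx = 1/6.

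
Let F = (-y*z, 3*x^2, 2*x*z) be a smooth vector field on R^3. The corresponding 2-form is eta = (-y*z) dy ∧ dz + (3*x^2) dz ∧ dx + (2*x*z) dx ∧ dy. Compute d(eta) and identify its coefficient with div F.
d(eta) = (2*x) dx ∧ dy ∧ dz; div F = 2*x

For a 2-form in R^3 of the form above, applying d gives a 3-form with coefficient ∂P/∂x + ∂Q/∂y + ∂R/∂z:
  ∂P/∂x = 0
  ∂Q/∂y = 0
  ∂R/∂z = 2*x
Sum = 2*x, which is exactly div F.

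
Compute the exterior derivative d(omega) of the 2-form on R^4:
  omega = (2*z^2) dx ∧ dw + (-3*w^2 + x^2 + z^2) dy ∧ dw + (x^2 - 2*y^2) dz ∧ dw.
d(omega) = (2*x - 4*z) dx ∧ dz ∧ dw + (2*x) dx ∧ dy ∧ dw + (-4*y - 2*z) dy ∧ dz ∧ dw

For a 2-form omega = sum_{i<j} g_{ij} dx_i ∧ dx_j, the exterior derivative is
  d(omega) = sum_{i<j} d(g_{ij}) ∧ dx_i ∧ dx_j = sum_{i<j, k} (∂g_{ij}/∂x_k) dx_k ∧ dx_i ∧ dx_j.
Expand each term, using dx_k ∧ dx_i ∧ dx_j = sgn(permutation) dx_{(a)} ∧ dx_{(b)} ∧ dx_{(c)} with (a < b < c) sorted:
  d(2*z^2) includes (∂/∂z)(2*z^2) dz = (4*z) dz, which multiplied by dx ∧ dw gives (-4*z) dx ∧ dz ∧ dw
  d(-3*w^2 + x^2 + z^2) includes (∂/∂x)(-3*w^2 + x^2 + z^2) dx = (2*x) dx, which multiplied by dy ∧ dw gives (2*x) dx ∧ dy ∧ dw
  d(-3*w^2 + x^2 + z^2) includes (∂/∂z)(-3*w^2 + x^2 + z^2) dz = (2*z) dz, which multiplied by dy ∧ dw gives (-2*z) dy ∧ dz ∧ dw
  d(x^2 - 2*y^2) includes (∂/∂x)(x^2 - 2*y^2) dx = (2*x) dx, which multiplied by dz ∧ dw gives (2*x) dx ∧ dz ∧ dw
  d(x^2 - 2*y^2) includes (∂/∂y)(x^2 - 2*y^2) dy = (-4*y) dy, which multiplied by dz ∧ dw gives (-4*y) dy ∧ dz ∧ dw
Collecting like 3-forms: d(omega) = (2*x - 4*z) dx ∧ dz ∧ dw + (2*x) dx ∧ dy ∧ dw + (-4*y - 2*z) dy ∧ dz ∧ dw.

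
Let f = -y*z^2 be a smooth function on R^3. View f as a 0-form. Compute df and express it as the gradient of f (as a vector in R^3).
df = (0) dx + (-z^2) dy + (-2*y*z) dz; grad f = (0, -z^2, -2*y*z)

For a 0-form f, d f = (∂f/∂x) dx + (∂f/∂y) dy + (∂f/∂z) dz. The components of the vector representation are exactly the entries of grad f in Cartesian coordinates:
  ∂f/∂x = 0
  ∂f/∂y = -z^2
  ∂f/∂z = -2*y*z.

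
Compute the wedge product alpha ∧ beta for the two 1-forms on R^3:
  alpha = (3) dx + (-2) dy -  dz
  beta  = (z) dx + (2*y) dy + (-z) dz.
alpha ∧ beta = (6*y + 2*z) dx ∧ dy + (-2*z) dx ∧ dz + (2*y + 2*z) dy ∧ dz

Distribute the wedge, using dx_i ∧ dx_j = -dx_j ∧ dx_i and dx_i ∧ dx_i = 0. For each pair (i, j) with i < j, the coefficient of dx_i ∧ dx_j in alpha ∧ beta is (alpha_i * beta_j - alpha_j * beta_i). Collecting: alpha ∧ beta = (6*y + 2*z) dx ∧ dy + (-2*z) dx ∧ dz + (2*y + 2*z) dy ∧ dz.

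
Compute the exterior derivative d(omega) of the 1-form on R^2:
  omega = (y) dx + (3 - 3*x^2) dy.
d(omega) = (-6*x - 1) dx ∧ dy

For a 1-form omega = sum_i f_i dx_i, the exterior derivative is
  d(omega) = sum_{i < j} (∂f_j/∂x_i - ∂f_i/∂x_j) dx_i ∧ dx_j.
  coefficient of dx ∧ dy: ∂f_2/∂x - ∂f_1/∂y = ∂(3 - 3*x^2)/∂x - ∂(y)/∂y = -6*x - 1
Assembling: d(omega) = (-6*x - 1) dx ∧ dy.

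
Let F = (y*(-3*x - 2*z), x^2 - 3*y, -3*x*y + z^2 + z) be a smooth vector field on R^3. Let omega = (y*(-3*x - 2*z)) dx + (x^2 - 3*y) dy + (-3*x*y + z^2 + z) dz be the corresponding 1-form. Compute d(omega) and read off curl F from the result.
d(omega) = (-3*x) dy ∧ dz + (y) dz ∧ dx + (5*x + 2*z) dx ∧ dy; curl F = (-3*x, y, 5*x + 2*z)

d omega = sum_{i<j} (∂f_j/∂x_i - ∂f_i/∂x_j) dx_i ∧ dx_j. Under the identification (dy ∧ dz, dz ∧ dx, dx ∧ dy) ↔ (e_x, e_y, e_z), the coefficients are exactly the components of curl F. Compute:
  ∂R/∂y - ∂Q/∂z = (-3*x) - (0) = -3*x
  ∂P/∂z - ∂R/∂x = (-2*y) - (-3*y) = y
  ∂Q/∂x - ∂P/∂y = (2*x) - (-3*x - 2*z) = 5*x + 2*z.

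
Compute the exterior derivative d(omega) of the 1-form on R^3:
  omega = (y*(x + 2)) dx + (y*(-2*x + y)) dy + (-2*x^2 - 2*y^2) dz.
d(omega) = (-x - 2*y - 2) dx ∧ dy + (-4*x) dx ∧ dz + (-4*y) dy ∧ dz

For a 1-form omega = sum_i f_i dx_i, the exterior derivative is
  d(omega) = sum_{i < j} (∂f_j/∂x_i - ∂f_i/∂x_j) dx_i ∧ dx_j.
  coefficient of dx ∧ dy: ∂f_2/∂x - ∂f_1/∂y = ∂(y*(-2*x + y))/∂x - ∂(y*(x + 2))/∂y = -x - 2*y - 2
  coefficient of dx ∧ dz: ∂f_3/∂x - ∂f_1/∂z = ∂(-2*x^2 - 2*y^2)/∂x - ∂(y*(x + 2))/∂z = -4*x
  coefficient of dy ∧ dz: ∂f_3/∂y - ∂f_2/∂z = ∂(-2*x^2 - 2*y^2)/∂y - ∂(y*(-2*x + y))/∂z = -4*y
Assembling: d(omega) = (-x - 2*y - 2) dx ∧ dy + (-4*x) dx ∧ dz + (-4*y) dy ∧ dz.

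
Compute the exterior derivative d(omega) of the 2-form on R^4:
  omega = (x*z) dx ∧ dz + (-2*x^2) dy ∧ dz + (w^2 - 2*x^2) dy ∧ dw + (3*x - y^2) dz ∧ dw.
d(omega) = (-4*x) dx ∧ dy ∧ dz + (-4*x) dx ∧ dy ∧ dw + (3) dx ∧ dz ∧ dw + (-2*y) dy ∧ dz ∧ dw

For a 2-form omega = sum_{i<j} g_{ij} dx_i ∧ dx_j, the exterior derivative is
  d(omega) = sum_{i<j} d(g_{ij}) ∧ dx_i ∧ dx_j = sum_{i<j, k} (∂g_{ij}/∂x_k) dx_k ∧ dx_i ∧ dx_j.
Expand each term, using dx_k ∧ dx_i ∧ dx_j = sgn(permutation) dx_{(a)} ∧ dx_{(b)} ∧ dx_{(c)} with (a < b < c) sorted:
  d(-2*x^2) includes (∂/∂x)(-2*x^2) dx = (-4*x) dx, which multiplied by dy ∧ dz gives (-4*x) dx ∧ dy ∧ dz
  d(w^2 - 2*x^2) includes (∂/∂x)(w^2 - 2*x^2) dx = (-4*x) dx, which multiplied by dy ∧ dw gives (-4*x) dx ∧ dy ∧ dw
  d(3*x - y^2) includes (∂/∂x)(3*x - y^2) dx = (3) dx, which multiplied by dz ∧ dw gives (3) dx ∧ dz ∧ dw
  d(3*x - y^2) includes (∂/∂y)(3*x - y^2) dy = (-2*y) dy, which multiplied by dz ∧ dw gives (-2*y) dy ∧ dz ∧ dw
Collecting like 3-forms: d(omega) = (-4*x) dx ∧ dy ∧ dz + (-4*x) dx ∧ dy ∧ dw + (3) dx ∧ dz ∧ dw + (-2*y) dy ∧ dz ∧ dw.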